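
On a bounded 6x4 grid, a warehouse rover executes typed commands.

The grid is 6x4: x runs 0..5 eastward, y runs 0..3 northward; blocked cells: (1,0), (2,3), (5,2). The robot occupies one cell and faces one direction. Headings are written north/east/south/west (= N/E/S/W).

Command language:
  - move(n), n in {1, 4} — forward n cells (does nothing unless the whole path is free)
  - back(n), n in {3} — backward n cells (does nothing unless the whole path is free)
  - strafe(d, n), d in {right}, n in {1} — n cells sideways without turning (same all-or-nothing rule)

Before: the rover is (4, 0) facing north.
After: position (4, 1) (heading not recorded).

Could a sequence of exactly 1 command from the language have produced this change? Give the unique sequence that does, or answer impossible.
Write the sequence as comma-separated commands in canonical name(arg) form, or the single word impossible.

initial: (4, 0) facing north
step 1 (move(1)): (4, 1) facing north
no rival 1-sequence matches.

move(1)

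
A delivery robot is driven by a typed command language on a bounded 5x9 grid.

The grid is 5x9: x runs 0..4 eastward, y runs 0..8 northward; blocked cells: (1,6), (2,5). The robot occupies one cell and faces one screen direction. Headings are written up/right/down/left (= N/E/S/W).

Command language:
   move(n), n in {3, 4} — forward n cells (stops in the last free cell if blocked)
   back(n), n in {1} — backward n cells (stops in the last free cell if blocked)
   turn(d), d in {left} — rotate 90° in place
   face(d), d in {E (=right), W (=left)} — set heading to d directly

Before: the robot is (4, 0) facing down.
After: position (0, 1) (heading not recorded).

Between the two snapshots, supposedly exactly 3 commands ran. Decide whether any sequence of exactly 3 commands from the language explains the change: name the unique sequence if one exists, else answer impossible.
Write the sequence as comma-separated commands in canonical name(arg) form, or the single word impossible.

back(1), face(W), move(4)

key: running move(4) before back(1) would end elsewhere — order is forced
start: (4, 0) facing down
[1] after back(1): (4, 1) facing down
[2] after face(W): (4, 1) facing left
[3] after move(4): (0, 1) facing left
no rival 3-sequence matches.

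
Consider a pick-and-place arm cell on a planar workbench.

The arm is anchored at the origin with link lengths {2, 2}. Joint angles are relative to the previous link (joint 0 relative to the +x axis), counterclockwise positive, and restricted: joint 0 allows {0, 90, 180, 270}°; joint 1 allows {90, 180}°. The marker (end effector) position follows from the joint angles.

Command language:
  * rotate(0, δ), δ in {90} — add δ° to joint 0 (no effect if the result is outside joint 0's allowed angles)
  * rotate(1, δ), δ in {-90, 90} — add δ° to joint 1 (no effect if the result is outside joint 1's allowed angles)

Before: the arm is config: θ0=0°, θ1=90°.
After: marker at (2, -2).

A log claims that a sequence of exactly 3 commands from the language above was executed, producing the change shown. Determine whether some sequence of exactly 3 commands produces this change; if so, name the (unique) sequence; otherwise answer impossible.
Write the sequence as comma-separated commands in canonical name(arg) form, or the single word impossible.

start: config: θ0=0°, θ1=90°
step 1 (rotate(0, 90)): config: θ0=90°, θ1=90°
step 2 (rotate(0, 90)): config: θ0=180°, θ1=90°
step 3 (rotate(0, 90)): config: θ0=270°, θ1=90°
all 27 alternatives checked — unique.

rotate(0, 90), rotate(0, 90), rotate(0, 90)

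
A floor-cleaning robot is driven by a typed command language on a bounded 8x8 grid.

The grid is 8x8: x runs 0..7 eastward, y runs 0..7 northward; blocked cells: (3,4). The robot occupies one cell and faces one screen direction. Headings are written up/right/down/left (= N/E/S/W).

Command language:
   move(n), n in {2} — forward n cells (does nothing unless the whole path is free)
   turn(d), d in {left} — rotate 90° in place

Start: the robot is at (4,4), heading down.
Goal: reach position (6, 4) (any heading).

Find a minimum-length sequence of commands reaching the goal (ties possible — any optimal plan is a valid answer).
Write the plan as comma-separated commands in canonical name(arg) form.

t0: at (4,4), heading down
t=1 turn(left) ⇒ at (4,4), heading right
t=2 move(2) ⇒ at (6,4), heading right
shorter routes all fall short; 2 is best.

turn(left), move(2)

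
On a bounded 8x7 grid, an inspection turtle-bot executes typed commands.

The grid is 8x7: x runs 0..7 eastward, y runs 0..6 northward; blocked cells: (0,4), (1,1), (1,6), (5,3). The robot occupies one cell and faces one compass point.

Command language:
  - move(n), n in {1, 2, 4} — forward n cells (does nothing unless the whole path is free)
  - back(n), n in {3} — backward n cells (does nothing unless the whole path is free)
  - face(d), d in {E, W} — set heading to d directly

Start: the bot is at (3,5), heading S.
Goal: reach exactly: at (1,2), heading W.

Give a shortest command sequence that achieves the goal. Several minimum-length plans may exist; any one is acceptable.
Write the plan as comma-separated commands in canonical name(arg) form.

start: at (3,5), heading S
step 1 (move(2)): at (3,3), heading S
step 2 (move(1)): at (3,2), heading S
step 3 (face(W)): at (3,2), heading W
step 4 (move(2)): at (1,2), heading W
minimal: 4 command(s), checked below 4.

move(2), move(1), face(W), move(2)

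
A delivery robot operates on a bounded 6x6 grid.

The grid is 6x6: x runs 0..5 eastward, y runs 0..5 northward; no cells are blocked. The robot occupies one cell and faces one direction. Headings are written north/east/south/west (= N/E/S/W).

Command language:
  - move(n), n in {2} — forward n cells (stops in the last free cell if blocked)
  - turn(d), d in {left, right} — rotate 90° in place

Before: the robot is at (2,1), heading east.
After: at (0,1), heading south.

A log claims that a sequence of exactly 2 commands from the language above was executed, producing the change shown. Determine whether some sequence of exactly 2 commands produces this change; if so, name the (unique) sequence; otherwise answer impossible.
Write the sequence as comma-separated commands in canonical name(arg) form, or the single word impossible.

every 2-command combo misses the target.

impossible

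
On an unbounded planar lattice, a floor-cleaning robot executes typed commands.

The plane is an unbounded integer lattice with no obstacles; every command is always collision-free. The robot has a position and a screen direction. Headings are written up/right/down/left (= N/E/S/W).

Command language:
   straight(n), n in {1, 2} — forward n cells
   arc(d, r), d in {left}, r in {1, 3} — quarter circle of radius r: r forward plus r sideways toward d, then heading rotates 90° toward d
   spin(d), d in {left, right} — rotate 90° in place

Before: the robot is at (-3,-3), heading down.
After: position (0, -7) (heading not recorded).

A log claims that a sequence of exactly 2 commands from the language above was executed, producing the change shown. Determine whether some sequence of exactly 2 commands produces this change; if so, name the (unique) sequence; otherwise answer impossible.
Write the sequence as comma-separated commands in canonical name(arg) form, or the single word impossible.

key: running arc(left, 3) before straight(1) would end elsewhere — order is forced
start: at (-3,-3), heading down
step 1 (straight(1)): at (-3,-4), heading down
step 2 (arc(left, 3)): at (0,-7), heading right
uniquely the one of 36 2-step routes that fits.

straight(1), arc(left, 3)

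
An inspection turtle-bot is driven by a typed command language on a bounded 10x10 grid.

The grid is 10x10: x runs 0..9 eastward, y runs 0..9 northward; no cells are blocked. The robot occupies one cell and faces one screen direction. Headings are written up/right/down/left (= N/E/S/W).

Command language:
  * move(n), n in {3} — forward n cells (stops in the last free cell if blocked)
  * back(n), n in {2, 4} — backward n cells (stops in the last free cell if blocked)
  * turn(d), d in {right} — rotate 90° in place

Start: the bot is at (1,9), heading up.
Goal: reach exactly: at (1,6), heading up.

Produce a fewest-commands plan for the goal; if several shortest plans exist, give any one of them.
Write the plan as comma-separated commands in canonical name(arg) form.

back(2), back(4), move(3)

from: at (1,9), heading up
1. back(2) → at (1,7), heading up
2. back(4) → at (1,3), heading up
3. move(3) → at (1,6), heading up
minimal: 3 command(s), checked below 3.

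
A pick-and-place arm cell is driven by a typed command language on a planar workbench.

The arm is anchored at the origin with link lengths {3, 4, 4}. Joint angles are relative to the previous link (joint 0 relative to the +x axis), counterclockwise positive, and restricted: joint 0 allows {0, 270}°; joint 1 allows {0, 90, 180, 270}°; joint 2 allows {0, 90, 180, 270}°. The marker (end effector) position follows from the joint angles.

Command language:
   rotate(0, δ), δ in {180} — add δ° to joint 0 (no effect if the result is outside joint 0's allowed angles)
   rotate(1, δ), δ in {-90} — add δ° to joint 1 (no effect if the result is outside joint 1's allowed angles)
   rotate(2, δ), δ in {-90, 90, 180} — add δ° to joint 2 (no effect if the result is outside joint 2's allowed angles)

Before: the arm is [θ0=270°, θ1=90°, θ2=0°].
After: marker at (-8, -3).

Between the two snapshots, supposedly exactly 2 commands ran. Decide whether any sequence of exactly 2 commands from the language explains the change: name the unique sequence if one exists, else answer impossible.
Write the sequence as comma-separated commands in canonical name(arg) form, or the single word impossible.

t0: [θ0=270°, θ1=90°, θ2=0°]
t=1 rotate(1, -90) ⇒ [θ0=270°, θ1=0°, θ2=0°]
t=2 rotate(1, -90) ⇒ [θ0=270°, θ1=270°, θ2=0°]
uniquely the one of 25 2-step routes that fits.

rotate(1, -90), rotate(1, -90)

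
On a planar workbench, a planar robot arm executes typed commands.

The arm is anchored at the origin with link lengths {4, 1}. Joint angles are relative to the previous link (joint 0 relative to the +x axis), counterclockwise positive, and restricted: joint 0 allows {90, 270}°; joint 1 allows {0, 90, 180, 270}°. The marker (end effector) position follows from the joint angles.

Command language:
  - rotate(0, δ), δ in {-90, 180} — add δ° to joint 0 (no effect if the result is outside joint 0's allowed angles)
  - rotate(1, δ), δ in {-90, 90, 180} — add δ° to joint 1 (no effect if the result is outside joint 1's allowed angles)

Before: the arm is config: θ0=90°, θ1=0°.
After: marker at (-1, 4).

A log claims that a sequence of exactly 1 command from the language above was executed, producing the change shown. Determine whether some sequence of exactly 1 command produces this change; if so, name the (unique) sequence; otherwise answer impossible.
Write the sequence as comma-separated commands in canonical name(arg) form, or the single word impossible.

initial: config: θ0=90°, θ1=0°
1. rotate(1, 90) → config: θ0=90°, θ1=90°
all 5 alternatives checked — unique.

rotate(1, 90)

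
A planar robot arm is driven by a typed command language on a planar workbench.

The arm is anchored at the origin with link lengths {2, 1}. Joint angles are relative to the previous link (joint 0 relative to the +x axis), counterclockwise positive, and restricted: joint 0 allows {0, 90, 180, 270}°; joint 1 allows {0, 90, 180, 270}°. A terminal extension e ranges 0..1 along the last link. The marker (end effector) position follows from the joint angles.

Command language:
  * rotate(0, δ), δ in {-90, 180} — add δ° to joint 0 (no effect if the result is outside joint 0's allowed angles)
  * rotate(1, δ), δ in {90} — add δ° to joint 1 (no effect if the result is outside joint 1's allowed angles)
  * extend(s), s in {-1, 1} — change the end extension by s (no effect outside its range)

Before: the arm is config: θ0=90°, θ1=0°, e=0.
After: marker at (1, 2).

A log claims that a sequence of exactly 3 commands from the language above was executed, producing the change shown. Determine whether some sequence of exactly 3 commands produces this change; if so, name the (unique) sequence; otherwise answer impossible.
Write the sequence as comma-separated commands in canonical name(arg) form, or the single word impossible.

rotate(1, 90), rotate(1, 90), rotate(1, 90)

initial: config: θ0=90°, θ1=0°, e=0
[1] after rotate(1, 90): config: θ0=90°, θ1=90°, e=0
[2] after rotate(1, 90): config: θ0=90°, θ1=180°, e=0
[3] after rotate(1, 90): config: θ0=90°, θ1=270°, e=0
no other 3-command option fits: unique.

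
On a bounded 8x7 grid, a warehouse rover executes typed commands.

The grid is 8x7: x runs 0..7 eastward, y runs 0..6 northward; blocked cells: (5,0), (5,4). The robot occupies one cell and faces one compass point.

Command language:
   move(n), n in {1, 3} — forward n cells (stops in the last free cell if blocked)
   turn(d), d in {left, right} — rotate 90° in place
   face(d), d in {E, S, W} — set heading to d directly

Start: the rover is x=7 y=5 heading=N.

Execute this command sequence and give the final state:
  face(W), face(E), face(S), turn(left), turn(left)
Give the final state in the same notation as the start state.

x=7 y=5 heading=N

from: x=7 y=5 heading=N
t=1 face(W) ⇒ x=7 y=5 heading=W
t=2 face(E) ⇒ x=7 y=5 heading=E
t=3 face(S) ⇒ x=7 y=5 heading=S
t=4 turn(left) ⇒ x=7 y=5 heading=E
t=5 turn(left) ⇒ x=7 y=5 heading=N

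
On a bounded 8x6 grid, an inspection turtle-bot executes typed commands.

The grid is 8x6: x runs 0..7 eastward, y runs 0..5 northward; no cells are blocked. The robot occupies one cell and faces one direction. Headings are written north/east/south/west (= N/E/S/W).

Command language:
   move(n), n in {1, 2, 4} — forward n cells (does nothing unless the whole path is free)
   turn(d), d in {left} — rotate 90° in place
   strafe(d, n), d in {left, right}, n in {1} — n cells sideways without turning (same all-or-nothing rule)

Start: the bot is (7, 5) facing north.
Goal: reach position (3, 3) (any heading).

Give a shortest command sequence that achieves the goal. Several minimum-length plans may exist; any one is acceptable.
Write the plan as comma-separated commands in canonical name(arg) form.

from: (7, 5) facing north
t=1 turn(left) ⇒ (7, 5) facing west
t=2 move(4) ⇒ (3, 5) facing west
t=3 turn(left) ⇒ (3, 5) facing south
t=4 move(2) ⇒ (3, 3) facing south
shorter routes all fall short; 4 is best.

turn(left), move(4), turn(left), move(2)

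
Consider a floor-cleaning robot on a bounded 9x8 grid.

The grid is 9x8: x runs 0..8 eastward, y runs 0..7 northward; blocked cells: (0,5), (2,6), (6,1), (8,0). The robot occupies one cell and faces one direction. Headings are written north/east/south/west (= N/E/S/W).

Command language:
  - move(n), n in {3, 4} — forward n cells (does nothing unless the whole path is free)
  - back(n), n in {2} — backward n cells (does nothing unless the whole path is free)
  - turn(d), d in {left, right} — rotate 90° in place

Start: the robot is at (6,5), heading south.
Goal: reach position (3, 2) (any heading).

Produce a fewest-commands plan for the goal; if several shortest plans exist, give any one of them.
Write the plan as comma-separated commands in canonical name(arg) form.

move(3), turn(right), move(3)

begin: at (6,5), heading south
t=1 move(3) ⇒ at (6,2), heading south
t=2 turn(right) ⇒ at (6,2), heading west
t=3 move(3) ⇒ at (3,2), heading west
no 2-step plan works, so 3 is optimal.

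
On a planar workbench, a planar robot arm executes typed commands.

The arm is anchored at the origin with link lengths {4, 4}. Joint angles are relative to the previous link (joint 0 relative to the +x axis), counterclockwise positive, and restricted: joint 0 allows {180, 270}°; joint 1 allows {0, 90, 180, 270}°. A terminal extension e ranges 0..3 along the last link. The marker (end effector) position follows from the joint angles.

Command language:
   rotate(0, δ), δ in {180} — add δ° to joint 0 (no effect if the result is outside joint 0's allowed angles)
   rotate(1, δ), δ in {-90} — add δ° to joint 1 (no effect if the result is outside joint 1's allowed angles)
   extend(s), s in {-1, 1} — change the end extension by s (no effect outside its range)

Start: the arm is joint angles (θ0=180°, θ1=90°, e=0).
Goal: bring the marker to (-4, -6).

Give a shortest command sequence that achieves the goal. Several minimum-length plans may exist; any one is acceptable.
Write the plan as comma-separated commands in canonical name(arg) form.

begin: joint angles (θ0=180°, θ1=90°, e=0)
step 1 (extend(1)): joint angles (θ0=180°, θ1=90°, e=1)
step 2 (extend(1)): joint angles (θ0=180°, θ1=90°, e=2)
shorter routes all fall short; 2 is best.

extend(1), extend(1)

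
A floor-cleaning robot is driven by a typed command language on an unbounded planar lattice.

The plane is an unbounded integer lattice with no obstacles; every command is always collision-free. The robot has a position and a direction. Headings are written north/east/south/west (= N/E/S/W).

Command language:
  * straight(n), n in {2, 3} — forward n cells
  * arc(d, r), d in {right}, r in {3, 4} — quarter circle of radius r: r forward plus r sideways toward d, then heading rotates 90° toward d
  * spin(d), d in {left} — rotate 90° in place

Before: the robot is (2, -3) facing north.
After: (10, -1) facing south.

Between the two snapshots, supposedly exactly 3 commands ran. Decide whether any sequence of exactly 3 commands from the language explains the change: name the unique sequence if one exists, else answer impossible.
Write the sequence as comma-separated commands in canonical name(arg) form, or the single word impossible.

key: cell and facing (now S) both changed — the 3 commands mix motion and turning
start: (2, -3) facing north
step 1 (straight(2)): (2, -1) facing north
step 2 (arc(right, 4)): (6, 3) facing east
step 3 (arc(right, 4)): (10, -1) facing south
no other 3-command option fits: unique.

straight(2), arc(right, 4), arc(right, 4)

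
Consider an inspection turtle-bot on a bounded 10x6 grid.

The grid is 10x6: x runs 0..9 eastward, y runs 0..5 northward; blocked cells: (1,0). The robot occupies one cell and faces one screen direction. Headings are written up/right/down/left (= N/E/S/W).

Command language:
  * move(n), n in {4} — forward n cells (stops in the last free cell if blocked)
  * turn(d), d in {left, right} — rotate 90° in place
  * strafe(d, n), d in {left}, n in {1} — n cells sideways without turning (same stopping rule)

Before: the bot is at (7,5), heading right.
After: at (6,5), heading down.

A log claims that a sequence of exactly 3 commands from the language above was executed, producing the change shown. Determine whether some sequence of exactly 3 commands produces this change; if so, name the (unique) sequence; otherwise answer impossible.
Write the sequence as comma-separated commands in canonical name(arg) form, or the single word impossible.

impossible

every 3-command combo misses the target.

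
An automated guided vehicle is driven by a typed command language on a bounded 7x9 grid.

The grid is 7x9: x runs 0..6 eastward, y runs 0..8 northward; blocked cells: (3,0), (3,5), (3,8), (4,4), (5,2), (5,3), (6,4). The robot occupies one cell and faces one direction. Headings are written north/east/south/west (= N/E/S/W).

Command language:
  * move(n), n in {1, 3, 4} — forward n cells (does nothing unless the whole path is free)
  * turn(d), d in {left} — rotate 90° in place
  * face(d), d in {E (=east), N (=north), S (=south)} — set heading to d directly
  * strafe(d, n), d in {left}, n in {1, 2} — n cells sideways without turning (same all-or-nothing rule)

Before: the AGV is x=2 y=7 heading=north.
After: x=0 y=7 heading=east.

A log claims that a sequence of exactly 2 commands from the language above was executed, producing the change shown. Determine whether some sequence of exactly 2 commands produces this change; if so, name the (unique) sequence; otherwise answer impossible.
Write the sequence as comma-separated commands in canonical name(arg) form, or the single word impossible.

strafe(left, 2), face(E)

key: cell and facing (now E) both changed — the 2 commands mix motion and turning
initial: x=2 y=7 heading=north
[1] after strafe(left, 2): x=0 y=7 heading=north
[2] after face(E): x=0 y=7 heading=east
no rival 2-sequence matches.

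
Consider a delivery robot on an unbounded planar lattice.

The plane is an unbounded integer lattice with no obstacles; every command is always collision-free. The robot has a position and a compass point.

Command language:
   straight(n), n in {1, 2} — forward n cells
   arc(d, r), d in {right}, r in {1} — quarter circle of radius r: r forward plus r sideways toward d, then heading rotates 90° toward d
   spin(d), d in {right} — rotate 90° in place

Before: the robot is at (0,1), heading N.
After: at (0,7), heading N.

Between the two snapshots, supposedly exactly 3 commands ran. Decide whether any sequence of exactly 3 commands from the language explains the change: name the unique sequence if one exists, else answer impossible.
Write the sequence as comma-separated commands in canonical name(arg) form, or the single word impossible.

key: heading stays N — no command in the sequence turns
t0: at (0,1), heading N
[1] after straight(2): at (0,3), heading N
[2] after straight(2): at (0,5), heading N
[3] after straight(2): at (0,7), heading N
all 64 alternatives checked — unique.

straight(2), straight(2), straight(2)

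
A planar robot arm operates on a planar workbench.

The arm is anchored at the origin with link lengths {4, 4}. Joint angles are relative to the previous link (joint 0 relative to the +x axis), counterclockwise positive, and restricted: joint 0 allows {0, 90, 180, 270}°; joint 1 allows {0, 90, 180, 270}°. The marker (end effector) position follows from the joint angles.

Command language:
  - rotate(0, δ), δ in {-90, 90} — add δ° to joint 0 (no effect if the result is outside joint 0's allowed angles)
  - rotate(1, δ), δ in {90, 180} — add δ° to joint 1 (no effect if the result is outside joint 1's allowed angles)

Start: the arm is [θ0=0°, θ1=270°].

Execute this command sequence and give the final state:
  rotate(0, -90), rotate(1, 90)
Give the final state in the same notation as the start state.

[θ0=270°, θ1=0°]

begin: [θ0=0°, θ1=270°]
t=1 rotate(0, -90) ⇒ [θ0=270°, θ1=270°]
t=2 rotate(1, 90) ⇒ [θ0=270°, θ1=0°]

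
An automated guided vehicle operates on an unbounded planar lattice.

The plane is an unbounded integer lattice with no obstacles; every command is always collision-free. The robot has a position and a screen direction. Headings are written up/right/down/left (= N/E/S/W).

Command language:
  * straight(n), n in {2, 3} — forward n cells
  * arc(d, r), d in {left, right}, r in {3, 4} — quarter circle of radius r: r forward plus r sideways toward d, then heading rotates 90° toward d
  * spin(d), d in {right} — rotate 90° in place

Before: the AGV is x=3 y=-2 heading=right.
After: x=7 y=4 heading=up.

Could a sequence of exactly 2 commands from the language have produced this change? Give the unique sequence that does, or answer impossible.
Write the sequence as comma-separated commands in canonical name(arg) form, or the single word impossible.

arc(left, 4), straight(2)

key: running straight(2) before arc(left, 4) would end elsewhere — order is forced
start: x=3 y=-2 heading=right
1. arc(left, 4) → x=7 y=2 heading=up
2. straight(2) → x=7 y=4 heading=up
uniquely the one of 49 2-step routes that fits.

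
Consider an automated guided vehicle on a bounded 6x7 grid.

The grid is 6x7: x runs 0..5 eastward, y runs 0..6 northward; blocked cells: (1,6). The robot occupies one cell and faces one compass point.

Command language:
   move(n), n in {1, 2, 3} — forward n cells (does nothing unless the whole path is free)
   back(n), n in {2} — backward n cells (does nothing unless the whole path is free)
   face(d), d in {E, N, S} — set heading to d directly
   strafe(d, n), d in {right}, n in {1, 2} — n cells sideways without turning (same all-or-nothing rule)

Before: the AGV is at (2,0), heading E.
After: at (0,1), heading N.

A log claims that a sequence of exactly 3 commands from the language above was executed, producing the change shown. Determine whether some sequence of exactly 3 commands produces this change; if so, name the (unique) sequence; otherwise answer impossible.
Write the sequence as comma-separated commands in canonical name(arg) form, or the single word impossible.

back(2), face(N), move(1)

key: position moved to (0,1) AND the heading swung to N — translation plus rotation needed
start: at (2,0), heading E
t=1 back(2) ⇒ at (0,0), heading E
t=2 face(N) ⇒ at (0,0), heading N
t=3 move(1) ⇒ at (0,1), heading N
no rival 3-sequence matches.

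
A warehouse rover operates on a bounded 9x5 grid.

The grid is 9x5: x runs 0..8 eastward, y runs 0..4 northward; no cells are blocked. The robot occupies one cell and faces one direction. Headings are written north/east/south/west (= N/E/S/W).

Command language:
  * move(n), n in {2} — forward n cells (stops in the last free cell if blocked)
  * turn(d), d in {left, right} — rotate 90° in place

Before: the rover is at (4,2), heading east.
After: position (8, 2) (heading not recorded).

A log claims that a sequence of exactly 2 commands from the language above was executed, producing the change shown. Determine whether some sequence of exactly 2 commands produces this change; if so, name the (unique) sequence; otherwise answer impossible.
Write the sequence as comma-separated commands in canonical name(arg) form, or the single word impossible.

begin: at (4,2), heading east
t=1 move(2) ⇒ at (6,2), heading east
t=2 move(2) ⇒ at (8,2), heading east
no other 2-command option fits: unique.

move(2), move(2)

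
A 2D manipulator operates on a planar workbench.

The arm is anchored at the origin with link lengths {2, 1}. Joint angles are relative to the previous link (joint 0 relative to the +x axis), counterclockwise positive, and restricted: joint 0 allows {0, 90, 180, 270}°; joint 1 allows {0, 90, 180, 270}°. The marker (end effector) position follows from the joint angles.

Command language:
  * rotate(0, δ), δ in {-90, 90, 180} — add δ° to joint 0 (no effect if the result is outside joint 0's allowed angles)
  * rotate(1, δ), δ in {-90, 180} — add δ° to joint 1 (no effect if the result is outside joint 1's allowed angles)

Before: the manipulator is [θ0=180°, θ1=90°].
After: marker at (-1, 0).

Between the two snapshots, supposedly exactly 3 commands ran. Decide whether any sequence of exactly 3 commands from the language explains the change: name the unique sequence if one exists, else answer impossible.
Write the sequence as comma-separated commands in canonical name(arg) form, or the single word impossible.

rotate(1, -90), rotate(1, -90), rotate(1, -90)

t0: [θ0=180°, θ1=90°]
1. rotate(1, -90) → [θ0=180°, θ1=0°]
2. rotate(1, -90) → [θ0=180°, θ1=270°]
3. rotate(1, -90) → [θ0=180°, θ1=180°]
no other 3-command option fits: unique.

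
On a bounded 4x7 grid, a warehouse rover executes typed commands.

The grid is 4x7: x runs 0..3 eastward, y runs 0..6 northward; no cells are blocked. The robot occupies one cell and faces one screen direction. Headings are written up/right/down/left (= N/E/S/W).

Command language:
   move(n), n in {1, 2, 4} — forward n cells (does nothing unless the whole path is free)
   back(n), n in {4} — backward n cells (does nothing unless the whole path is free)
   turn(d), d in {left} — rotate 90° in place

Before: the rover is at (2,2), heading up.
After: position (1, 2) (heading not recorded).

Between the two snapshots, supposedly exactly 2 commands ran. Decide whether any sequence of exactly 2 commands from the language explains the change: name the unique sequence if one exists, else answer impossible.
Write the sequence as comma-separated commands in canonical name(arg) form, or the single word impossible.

turn(left), move(1)

key: order matters: swapping turn(left) and move(1) lands elsewhere
begin: at (2,2), heading up
t=1 turn(left) ⇒ at (2,2), heading left
t=2 move(1) ⇒ at (1,2), heading left
uniquely the one of 25 2-step routes that fits.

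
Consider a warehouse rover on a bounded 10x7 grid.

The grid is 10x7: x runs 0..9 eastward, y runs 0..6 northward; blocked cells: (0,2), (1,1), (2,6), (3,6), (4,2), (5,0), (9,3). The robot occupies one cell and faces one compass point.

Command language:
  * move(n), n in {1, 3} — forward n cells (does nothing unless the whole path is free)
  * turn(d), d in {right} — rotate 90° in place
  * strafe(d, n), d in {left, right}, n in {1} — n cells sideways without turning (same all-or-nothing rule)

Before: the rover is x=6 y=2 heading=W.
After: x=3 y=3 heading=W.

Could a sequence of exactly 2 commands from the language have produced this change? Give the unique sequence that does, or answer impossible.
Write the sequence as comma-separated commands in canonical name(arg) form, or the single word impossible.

strafe(right, 1), move(3)

key: running move(3) before strafe(right, 1) would end elsewhere — order is forced
from: x=6 y=2 heading=W
1. strafe(right, 1) → x=6 y=3 heading=W
2. move(3) → x=3 y=3 heading=W
no other 2-command option fits: unique.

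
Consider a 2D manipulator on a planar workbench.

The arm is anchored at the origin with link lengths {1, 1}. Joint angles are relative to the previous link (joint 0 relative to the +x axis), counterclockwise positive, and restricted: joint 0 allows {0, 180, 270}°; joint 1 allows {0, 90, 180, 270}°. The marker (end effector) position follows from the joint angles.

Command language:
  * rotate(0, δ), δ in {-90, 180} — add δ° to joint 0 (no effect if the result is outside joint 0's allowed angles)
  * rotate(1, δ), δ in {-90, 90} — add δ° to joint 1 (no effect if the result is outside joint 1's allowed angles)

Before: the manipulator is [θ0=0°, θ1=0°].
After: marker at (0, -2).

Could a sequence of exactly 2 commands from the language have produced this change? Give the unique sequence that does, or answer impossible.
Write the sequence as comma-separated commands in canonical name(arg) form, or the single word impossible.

rotate(0, -90), rotate(0, 180)

key: order matters: swapping rotate(0, -90) and rotate(0, 180) lands elsewhere
t0: [θ0=0°, θ1=0°]
1. rotate(0, -90) → [θ0=270°, θ1=0°]
2. rotate(0, 180) → [θ0=270°, θ1=0°]
no other 2-command option fits: unique.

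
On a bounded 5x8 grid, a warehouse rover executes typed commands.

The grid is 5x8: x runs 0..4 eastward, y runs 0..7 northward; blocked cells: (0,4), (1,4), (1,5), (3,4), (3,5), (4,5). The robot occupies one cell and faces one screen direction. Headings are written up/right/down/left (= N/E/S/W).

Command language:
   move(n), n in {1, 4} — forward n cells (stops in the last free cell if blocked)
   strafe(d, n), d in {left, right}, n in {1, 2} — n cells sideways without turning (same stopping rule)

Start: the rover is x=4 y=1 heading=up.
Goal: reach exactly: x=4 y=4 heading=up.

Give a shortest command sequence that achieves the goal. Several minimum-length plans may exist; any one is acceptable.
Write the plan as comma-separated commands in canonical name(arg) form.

move(4)

t0: x=4 y=1 heading=up
step 1 (move(4)): x=4 y=4 heading=up
nothing shorter than 1 reaches the goal.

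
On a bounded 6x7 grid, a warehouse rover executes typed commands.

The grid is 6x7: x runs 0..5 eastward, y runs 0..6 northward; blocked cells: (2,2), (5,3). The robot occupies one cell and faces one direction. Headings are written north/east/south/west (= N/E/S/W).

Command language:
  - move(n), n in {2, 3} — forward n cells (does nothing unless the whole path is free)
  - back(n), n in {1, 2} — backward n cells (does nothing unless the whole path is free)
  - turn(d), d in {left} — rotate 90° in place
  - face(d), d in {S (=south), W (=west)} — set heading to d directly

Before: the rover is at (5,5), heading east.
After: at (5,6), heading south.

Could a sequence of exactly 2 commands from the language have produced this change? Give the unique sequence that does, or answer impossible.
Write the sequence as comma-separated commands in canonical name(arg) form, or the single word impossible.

key: running back(1) before face(S) would end elsewhere — order is forced
begin: at (5,5), heading east
[1] after face(S): at (5,5), heading south
[2] after back(1): at (5,6), heading south
no other 2-command option fits: unique.

face(S), back(1)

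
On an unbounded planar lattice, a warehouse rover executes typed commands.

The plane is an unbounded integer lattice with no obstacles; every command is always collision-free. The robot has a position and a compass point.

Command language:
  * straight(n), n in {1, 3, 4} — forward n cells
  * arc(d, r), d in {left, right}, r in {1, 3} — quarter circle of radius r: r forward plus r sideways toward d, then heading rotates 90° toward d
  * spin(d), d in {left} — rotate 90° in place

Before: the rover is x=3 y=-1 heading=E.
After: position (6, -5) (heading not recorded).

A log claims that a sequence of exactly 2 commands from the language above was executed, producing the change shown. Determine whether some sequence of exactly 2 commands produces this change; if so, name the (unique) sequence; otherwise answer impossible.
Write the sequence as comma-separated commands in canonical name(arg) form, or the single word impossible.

arc(right, 3), straight(1)

key: order matters: swapping arc(right, 3) and straight(1) lands elsewhere
t0: x=3 y=-1 heading=E
step 1 (arc(right, 3)): x=6 y=-4 heading=S
step 2 (straight(1)): x=6 y=-5 heading=S
uniquely the one of 64 2-step routes that fits.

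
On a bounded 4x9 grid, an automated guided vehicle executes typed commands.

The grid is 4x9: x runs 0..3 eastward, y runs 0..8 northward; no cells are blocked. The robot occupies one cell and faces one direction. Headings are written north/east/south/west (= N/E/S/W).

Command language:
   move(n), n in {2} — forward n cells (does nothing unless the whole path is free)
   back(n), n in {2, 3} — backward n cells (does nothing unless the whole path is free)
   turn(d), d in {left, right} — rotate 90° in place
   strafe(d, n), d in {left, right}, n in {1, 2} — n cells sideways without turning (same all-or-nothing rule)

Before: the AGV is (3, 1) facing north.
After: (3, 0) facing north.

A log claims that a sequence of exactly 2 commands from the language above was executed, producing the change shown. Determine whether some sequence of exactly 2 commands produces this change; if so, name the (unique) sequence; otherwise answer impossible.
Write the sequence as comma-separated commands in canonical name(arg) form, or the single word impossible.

move(2), back(3)

key: order matters: swapping move(2) and back(3) lands elsewhere
begin: (3, 1) facing north
t=1 move(2) ⇒ (3, 3) facing north
t=2 back(3) ⇒ (3, 0) facing north
no rival 2-sequence matches.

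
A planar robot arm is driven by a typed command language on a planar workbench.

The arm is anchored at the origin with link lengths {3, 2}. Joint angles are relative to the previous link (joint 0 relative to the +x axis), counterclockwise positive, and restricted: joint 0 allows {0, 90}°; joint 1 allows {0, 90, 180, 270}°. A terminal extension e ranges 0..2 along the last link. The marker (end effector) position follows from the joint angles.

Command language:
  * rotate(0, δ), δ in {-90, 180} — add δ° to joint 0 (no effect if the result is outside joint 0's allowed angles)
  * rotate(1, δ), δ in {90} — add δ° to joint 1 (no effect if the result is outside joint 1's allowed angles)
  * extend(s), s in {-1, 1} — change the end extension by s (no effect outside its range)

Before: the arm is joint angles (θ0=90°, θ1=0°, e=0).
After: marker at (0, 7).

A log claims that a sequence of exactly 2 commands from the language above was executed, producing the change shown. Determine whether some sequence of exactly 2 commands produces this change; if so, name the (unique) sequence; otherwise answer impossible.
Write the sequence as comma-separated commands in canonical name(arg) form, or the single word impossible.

initial: joint angles (θ0=90°, θ1=0°, e=0)
[1] after extend(1): joint angles (θ0=90°, θ1=0°, e=1)
[2] after extend(1): joint angles (θ0=90°, θ1=0°, e=2)
no rival 2-sequence matches.

extend(1), extend(1)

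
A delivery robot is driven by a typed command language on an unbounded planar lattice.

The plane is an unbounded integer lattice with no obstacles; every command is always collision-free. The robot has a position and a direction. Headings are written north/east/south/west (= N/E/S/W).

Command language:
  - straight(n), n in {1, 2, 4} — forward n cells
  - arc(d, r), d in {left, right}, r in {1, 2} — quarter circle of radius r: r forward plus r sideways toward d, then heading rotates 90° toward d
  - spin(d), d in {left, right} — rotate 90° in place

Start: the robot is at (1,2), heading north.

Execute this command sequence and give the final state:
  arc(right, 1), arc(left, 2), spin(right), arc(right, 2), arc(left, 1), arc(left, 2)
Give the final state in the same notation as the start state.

at (9,4), heading north

initial: at (1,2), heading north
[1] after arc(right, 1): at (2,3), heading east
[2] after arc(left, 2): at (4,5), heading north
[3] after spin(right): at (4,5), heading east
[4] after arc(right, 2): at (6,3), heading south
[5] after arc(left, 1): at (7,2), heading east
[6] after arc(left, 2): at (9,4), heading north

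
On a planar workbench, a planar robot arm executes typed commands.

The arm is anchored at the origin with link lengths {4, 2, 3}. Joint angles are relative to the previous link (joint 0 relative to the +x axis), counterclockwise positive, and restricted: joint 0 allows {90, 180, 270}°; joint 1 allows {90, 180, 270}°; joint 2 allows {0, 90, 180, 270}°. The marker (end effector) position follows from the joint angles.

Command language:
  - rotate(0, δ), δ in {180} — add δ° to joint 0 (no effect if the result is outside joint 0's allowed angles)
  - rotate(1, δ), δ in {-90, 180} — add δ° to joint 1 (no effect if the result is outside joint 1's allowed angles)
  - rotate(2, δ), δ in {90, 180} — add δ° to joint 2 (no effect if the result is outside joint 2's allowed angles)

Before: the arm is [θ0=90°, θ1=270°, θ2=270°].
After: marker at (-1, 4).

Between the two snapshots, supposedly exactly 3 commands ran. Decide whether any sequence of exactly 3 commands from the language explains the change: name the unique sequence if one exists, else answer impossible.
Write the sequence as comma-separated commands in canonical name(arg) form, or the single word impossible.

begin: [θ0=90°, θ1=270°, θ2=270°]
[1] after rotate(2, 90): [θ0=90°, θ1=270°, θ2=0°]
[2] after rotate(2, 90): [θ0=90°, θ1=270°, θ2=90°]
[3] after rotate(2, 90): [θ0=90°, θ1=270°, θ2=180°]
no other 3-command option fits: unique.

rotate(2, 90), rotate(2, 90), rotate(2, 90)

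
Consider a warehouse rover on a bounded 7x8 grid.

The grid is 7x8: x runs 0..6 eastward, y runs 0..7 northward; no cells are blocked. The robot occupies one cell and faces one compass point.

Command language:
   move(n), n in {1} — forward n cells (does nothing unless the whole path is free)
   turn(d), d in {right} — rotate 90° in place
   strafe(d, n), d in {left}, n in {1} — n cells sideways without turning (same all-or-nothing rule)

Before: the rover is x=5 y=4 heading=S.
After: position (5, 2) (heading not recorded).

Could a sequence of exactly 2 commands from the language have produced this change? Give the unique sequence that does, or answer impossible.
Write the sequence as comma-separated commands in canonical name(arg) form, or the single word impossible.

begin: x=5 y=4 heading=S
step 1 (move(1)): x=5 y=3 heading=S
step 2 (move(1)): x=5 y=2 heading=S
no other 2-command option fits: unique.

move(1), move(1)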